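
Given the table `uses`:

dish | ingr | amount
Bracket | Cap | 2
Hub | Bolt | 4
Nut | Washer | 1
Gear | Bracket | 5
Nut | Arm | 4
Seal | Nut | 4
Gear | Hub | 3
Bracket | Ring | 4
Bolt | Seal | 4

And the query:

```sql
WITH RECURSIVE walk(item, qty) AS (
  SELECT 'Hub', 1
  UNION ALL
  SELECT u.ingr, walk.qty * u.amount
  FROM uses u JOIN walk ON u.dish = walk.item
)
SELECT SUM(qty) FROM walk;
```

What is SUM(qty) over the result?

Base: (Hub, qty=1).
Iteration 1: components of {Hub} -> Bolt = 1*4 = 4.
Iteration 2: components of {Bolt} -> Seal = 4*4 = 16.
Iteration 3: components of {Seal} -> Nut = 16*4 = 64.
Iteration 4: components of {Nut} -> Arm = 64*4 = 256, Washer = 64*1 = 64.
Iteration 5: no further components; recursion stops.
SUM(qty) = 1 + 4 + 16 + 64 + 64 + 256 = 405.

405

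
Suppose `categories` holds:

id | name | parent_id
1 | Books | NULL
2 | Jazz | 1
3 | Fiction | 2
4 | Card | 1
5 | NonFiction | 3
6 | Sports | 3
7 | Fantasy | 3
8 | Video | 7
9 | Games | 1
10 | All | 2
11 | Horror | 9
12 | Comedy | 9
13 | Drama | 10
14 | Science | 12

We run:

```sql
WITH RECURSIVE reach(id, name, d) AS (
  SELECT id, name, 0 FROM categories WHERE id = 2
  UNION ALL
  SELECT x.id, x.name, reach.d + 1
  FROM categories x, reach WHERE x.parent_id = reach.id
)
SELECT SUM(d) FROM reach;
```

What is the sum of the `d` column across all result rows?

Base: id=2 (Jazz) at d 0.
Iteration 1: rows with parent_id in {2} -> Fiction (id 3, d 1), All (id 10, d 1).
Iteration 2: rows with parent_id in {3,10} -> NonFiction (id 5, d 2), Sports (id 6, d 2), Fantasy (id 7, d 2), Drama (id 13, d 2).
Iteration 3: rows with parent_id in {5,6,7,13} -> Video (id 8, d 3).
Iteration 4: no rows with parent_id in {8}; recursion stops.
SUM(d) = 0 + 1 + 1 + 2 + 2 + 2 + 2 + 3 = 13.

13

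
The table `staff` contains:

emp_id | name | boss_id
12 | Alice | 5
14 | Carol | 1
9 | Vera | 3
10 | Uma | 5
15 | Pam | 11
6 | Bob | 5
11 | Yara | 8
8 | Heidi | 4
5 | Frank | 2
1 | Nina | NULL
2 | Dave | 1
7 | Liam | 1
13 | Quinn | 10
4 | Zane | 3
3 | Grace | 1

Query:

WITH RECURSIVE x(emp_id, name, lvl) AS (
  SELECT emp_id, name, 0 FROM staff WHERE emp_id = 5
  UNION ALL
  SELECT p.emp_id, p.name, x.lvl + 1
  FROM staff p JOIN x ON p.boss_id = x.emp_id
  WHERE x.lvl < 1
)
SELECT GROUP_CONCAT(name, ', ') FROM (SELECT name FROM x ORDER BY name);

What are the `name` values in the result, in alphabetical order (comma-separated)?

Alice, Bob, Frank, Uma

Base: emp_id=5 (Frank) at lvl 0.
Iteration 1: rows with boss_id in {5} -> Bob (id 6, lvl 1), Uma (id 10, lvl 1), Alice (id 12, lvl 1).
Iteration 2: lvl < 1 fails for all current rows; recursion stops.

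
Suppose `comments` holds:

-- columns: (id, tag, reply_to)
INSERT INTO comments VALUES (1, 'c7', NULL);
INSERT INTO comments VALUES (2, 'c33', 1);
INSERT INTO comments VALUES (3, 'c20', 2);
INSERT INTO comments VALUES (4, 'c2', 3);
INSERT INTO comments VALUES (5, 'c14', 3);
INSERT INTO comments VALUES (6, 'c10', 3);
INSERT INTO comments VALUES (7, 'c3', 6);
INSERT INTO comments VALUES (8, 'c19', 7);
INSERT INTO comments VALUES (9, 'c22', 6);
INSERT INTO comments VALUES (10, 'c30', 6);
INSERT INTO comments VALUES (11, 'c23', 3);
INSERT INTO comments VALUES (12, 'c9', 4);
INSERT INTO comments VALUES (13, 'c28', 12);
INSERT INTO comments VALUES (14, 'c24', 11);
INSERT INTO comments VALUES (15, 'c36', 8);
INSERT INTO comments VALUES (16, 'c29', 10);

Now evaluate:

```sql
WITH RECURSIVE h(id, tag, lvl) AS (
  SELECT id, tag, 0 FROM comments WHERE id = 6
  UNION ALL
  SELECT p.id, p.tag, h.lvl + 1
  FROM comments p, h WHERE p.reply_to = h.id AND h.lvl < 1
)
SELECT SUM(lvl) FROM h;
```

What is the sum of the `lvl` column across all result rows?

Base: id=6 (c10) at lvl 0.
Iteration 1: rows with reply_to in {6} -> c3 (id 7, lvl 1), c22 (id 9, lvl 1), c30 (id 10, lvl 1).
Iteration 2: lvl < 1 fails for all current rows; recursion stops.
SUM(lvl) = 0 + 1 + 1 + 1 = 3.

3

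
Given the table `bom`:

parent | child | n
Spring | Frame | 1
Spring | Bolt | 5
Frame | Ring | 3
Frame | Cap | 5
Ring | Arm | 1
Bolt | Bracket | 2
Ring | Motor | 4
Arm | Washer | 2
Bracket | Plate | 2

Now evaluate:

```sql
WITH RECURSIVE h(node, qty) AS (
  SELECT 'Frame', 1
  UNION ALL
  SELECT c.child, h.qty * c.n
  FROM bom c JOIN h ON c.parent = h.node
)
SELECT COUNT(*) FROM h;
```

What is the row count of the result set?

Base: (Frame, qty=1).
Iteration 1: components of {Frame} -> Cap = 1*5 = 5, Ring = 1*3 = 3.
Iteration 2: components of {Cap,Ring} -> Arm = 3*1 = 3, Motor = 3*4 = 12.
Iteration 3: components of {Arm,Motor} -> Washer = 3*2 = 6.
Iteration 4: no further components; recursion stops.
Total rows emitted: 6.

6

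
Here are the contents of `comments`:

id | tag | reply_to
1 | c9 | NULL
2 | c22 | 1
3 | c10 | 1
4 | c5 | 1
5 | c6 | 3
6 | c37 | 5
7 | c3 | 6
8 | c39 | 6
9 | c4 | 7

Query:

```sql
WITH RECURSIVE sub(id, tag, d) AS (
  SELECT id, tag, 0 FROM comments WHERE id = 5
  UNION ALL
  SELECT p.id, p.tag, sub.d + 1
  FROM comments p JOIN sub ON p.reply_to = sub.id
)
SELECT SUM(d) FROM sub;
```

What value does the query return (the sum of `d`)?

Base: id=5 (c6) at d 0.
Iteration 1: rows with reply_to in {5} -> c37 (id 6, d 1).
Iteration 2: rows with reply_to in {6} -> c3 (id 7, d 2), c39 (id 8, d 2).
Iteration 3: rows with reply_to in {7,8} -> c4 (id 9, d 3).
Iteration 4: no rows with reply_to in {9}; recursion stops.
SUM(d) = 0 + 1 + 2 + 2 + 3 = 8.

8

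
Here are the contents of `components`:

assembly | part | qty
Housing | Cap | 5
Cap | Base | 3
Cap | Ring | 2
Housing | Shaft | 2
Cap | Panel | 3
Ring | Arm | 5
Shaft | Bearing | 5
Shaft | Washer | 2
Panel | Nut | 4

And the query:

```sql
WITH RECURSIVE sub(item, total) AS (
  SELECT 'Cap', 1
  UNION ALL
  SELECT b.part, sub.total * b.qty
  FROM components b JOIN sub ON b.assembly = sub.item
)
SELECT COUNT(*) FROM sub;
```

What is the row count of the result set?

Base: (Cap, total=1).
Iteration 1: components of {Cap} -> Base = 1*3 = 3, Panel = 1*3 = 3, Ring = 1*2 = 2.
Iteration 2: components of {Base,Panel,Ring} -> Arm = 2*5 = 10, Nut = 3*4 = 12.
Iteration 3: no further components; recursion stops.
Total rows emitted: 6.

6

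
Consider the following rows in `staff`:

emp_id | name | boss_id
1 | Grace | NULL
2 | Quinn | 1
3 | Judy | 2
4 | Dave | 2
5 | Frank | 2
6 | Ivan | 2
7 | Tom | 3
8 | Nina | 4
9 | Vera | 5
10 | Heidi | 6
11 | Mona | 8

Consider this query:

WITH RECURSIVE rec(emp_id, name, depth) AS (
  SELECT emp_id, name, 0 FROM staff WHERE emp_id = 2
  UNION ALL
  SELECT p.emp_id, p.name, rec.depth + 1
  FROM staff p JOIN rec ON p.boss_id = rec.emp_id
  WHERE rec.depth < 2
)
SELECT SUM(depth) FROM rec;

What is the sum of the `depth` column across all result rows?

12

Base: emp_id=2 (Quinn) at depth 0.
Iteration 1: rows with boss_id in {2} -> Judy (id 3, depth 1), Dave (id 4, depth 1), Frank (id 5, depth 1), Ivan (id 6, depth 1).
Iteration 2: rows with boss_id in {3,4,5,6} -> Tom (id 7, depth 2), Nina (id 8, depth 2), Vera (id 9, depth 2), Heidi (id 10, depth 2).
Iteration 3: depth < 2 fails for all current rows; recursion stops.
SUM(depth) = 0 + 1 + 1 + 1 + 1 + 2 + 2 + 2 + 2 = 12.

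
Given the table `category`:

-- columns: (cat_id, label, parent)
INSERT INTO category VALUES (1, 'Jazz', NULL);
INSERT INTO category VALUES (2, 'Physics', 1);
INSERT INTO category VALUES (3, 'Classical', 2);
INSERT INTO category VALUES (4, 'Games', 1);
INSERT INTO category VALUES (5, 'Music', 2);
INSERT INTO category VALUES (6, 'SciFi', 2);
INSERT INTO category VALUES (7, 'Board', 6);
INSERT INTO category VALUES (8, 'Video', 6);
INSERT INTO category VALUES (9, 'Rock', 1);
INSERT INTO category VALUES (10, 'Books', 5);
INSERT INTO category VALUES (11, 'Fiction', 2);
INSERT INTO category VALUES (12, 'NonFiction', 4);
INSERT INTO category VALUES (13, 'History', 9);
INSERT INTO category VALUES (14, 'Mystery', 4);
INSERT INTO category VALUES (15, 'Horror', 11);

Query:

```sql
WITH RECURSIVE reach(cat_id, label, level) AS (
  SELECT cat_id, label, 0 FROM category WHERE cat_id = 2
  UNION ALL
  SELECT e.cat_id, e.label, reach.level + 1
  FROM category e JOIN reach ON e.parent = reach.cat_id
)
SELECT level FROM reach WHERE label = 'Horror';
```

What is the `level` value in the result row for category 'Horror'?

Base: cat_id=2 (Physics) at level 0.
Iteration 1: rows with parent in {2} -> Classical (id 3, level 1), Music (id 5, level 1), SciFi (id 6, level 1), Fiction (id 11, level 1).
Iteration 2: rows with parent in {3,5,6,11} -> Board (id 7, level 2), Video (id 8, level 2), Books (id 10, level 2), Horror (id 15, level 2).
Iteration 3: no rows with parent in {7,8,10,15}; recursion stops.

2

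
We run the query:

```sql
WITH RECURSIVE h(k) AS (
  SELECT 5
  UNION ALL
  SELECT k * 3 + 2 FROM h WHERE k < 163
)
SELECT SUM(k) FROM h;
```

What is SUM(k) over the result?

721

Base: k=5.
Iteration 1: 5 < 163 holds -> k = 5 * 3 + 2 = 17.
Iteration 2: 17 < 163 holds -> k = 17 * 3 + 2 = 53.
Iteration 3: 53 < 163 holds -> k = 53 * 3 + 2 = 161.
Iteration 4: 161 < 163 holds -> k = 161 * 3 + 2 = 485.
Iteration 5: 485 < 163 fails; recursion stops.
SUM(k) = 5 + 17 + 53 + 161 + 485 = 721.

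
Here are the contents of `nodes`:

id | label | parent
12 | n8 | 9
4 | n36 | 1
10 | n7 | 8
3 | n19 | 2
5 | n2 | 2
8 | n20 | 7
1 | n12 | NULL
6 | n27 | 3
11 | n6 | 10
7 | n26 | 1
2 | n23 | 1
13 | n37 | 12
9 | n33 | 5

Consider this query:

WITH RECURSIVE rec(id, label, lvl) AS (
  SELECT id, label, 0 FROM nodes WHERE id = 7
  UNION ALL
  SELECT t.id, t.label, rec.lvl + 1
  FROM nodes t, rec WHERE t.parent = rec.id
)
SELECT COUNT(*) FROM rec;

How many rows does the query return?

Base: id=7 (n26) at lvl 0.
Iteration 1: rows with parent in {7} -> n20 (id 8, lvl 1).
Iteration 2: rows with parent in {8} -> n7 (id 10, lvl 2).
Iteration 3: rows with parent in {10} -> n6 (id 11, lvl 3).
Iteration 4: no rows with parent in {11}; recursion stops.
Total rows emitted: 4.

4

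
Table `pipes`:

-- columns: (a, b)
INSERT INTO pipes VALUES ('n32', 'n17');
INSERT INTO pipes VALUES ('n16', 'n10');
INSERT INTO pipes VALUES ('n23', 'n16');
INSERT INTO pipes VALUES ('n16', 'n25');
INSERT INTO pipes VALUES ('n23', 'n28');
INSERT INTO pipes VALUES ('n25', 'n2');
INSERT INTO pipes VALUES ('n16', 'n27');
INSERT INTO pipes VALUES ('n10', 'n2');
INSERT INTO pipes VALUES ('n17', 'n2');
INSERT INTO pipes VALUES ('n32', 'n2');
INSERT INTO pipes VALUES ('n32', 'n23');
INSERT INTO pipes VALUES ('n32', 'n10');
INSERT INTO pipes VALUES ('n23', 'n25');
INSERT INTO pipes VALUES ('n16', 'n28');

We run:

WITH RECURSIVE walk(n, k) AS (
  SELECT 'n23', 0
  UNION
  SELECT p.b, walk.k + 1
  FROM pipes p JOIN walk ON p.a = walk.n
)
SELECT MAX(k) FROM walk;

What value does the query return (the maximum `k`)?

3

Base: (n23, k=0).
Iteration 1: edges from {n23} -> (n16, k=1), (n25, k=1), (n28, k=1).
Iteration 2: edges from {n16,n25,n28} -> (n10, k=2), (n2, k=2), (n25, k=2), (n27, k=2), (n28, k=2).
Iteration 3: edges from {n10,n2,n25,n27,n28} -> (n2, k=3). [UNION drops 1 duplicate row(s)]
Iteration 4: no outgoing edges from {n2}; recursion stops.
k values: 0, 1, 1, 1, 2, 2, 2, 2, 2, 3; the maximum is 3.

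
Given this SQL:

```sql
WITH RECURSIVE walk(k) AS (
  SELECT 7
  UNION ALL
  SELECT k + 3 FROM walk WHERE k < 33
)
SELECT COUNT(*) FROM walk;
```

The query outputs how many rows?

10

Base: k=7.
Iteration 1: 7 < 33 holds -> k = 7 + 3 = 10.
Iteration 2: 10 < 33 holds -> k = 10 + 3 = 13.
Iteration 3: 13 < 33 holds -> k = 13 + 3 = 16.
Iteration 4: 16 < 33 holds -> k = 16 + 3 = 19.
Iteration 5: 19 < 33 holds -> k = 19 + 3 = 22.
Iteration 6: 22 < 33 holds -> k = 22 + 3 = 25.
Iteration 7: 25 < 33 holds -> k = 25 + 3 = 28.
Iteration 8: 28 < 33 holds -> k = 28 + 3 = 31.
Iteration 9: 31 < 33 holds -> k = 31 + 3 = 34.
Iteration 10: 34 < 33 fails; recursion stops.
Total rows emitted: 10.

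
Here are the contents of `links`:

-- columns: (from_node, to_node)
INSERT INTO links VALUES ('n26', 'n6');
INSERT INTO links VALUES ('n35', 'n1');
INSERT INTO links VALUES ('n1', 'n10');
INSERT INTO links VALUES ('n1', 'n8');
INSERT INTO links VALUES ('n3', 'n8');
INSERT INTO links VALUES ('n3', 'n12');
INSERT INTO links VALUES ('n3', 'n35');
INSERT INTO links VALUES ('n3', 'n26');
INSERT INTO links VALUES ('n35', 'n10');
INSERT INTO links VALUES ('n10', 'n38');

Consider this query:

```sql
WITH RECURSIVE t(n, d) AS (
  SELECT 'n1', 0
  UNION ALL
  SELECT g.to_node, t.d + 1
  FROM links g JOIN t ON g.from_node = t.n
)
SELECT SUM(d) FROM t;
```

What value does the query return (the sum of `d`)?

4

Base: (n1, d=0).
Iteration 1: edges from {n1} -> (n10, d=1), (n8, d=1).
Iteration 2: edges from {n10,n8} -> (n38, d=2).
Iteration 3: no outgoing edges from {n38}; recursion stops.
SUM(d) = 0 + 1 + 1 + 2 = 4.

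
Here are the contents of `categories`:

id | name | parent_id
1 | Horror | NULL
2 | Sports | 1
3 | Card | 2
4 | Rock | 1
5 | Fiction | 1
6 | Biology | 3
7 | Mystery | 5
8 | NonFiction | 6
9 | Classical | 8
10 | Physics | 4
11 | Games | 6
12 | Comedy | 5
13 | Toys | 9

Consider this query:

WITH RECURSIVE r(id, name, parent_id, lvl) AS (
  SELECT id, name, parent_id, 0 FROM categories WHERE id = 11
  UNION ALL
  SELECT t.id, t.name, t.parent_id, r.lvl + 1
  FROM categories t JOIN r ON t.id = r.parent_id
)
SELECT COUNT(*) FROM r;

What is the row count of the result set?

5

Base: id=11 (Games), parent_id=6, lvl 0.
Iteration 1: join on id=6 -> Biology (id 6, parent_id=3, lvl 1).
Iteration 2: join on id=3 -> Card (id 3, parent_id=2, lvl 2).
Iteration 3: join on id=2 -> Sports (id 2, parent_id=1, lvl 3).
Iteration 4: join on id=1 -> Horror (id 1, parent_id=NULL, lvl 4).
Iteration 5: parent_id is NULL; no match; recursion stops.
Total rows emitted: 5.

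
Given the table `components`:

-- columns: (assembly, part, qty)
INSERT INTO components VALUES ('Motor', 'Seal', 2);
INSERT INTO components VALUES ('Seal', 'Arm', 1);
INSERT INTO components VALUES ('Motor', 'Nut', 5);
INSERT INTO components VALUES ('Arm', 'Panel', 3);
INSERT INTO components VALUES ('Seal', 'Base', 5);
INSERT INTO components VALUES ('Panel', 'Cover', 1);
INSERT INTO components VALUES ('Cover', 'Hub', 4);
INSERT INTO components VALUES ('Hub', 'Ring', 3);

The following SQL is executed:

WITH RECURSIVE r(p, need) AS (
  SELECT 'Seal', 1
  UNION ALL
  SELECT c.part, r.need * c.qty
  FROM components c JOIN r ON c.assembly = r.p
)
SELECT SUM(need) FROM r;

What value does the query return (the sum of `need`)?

Base: (Seal, need=1).
Iteration 1: components of {Seal} -> Arm = 1*1 = 1, Base = 1*5 = 5.
Iteration 2: components of {Arm,Base} -> Panel = 1*3 = 3.
Iteration 3: components of {Panel} -> Cover = 3*1 = 3.
Iteration 4: components of {Cover} -> Hub = 3*4 = 12.
Iteration 5: components of {Hub} -> Ring = 12*3 = 36.
Iteration 6: no further components; recursion stops.
SUM(need) = 1 + 1 + 5 + 3 + 3 + 12 + 36 = 61.

61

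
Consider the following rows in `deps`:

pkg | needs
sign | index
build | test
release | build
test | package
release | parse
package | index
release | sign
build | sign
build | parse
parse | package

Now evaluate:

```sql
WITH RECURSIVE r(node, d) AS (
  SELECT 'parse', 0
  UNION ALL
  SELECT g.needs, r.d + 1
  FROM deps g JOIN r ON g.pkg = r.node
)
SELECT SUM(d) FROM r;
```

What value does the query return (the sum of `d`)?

Base: (parse, d=0).
Iteration 1: edges from {parse} -> (package, d=1).
Iteration 2: edges from {package} -> (index, d=2).
Iteration 3: no outgoing edges from {index}; recursion stops.
SUM(d) = 0 + 1 + 2 = 3.

3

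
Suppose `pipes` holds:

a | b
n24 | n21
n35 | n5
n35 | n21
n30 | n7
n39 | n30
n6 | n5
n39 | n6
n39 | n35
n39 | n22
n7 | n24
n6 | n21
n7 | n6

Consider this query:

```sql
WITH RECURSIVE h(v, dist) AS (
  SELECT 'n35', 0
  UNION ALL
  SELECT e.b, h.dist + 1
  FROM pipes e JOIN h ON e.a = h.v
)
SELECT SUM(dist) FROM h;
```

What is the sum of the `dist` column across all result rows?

Base: (n35, dist=0).
Iteration 1: edges from {n35} -> (n21, dist=1), (n5, dist=1).
Iteration 2: no outgoing edges from {n21,n5}; recursion stops.
SUM(dist) = 0 + 1 + 1 = 2.

2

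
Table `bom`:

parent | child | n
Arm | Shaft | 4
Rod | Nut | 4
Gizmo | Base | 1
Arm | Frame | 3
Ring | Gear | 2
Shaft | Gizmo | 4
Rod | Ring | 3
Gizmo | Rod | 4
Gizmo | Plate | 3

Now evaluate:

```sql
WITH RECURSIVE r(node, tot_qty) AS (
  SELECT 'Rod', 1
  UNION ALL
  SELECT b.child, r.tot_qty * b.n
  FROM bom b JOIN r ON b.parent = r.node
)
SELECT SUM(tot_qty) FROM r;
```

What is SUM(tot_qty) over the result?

14

Base: (Rod, tot_qty=1).
Iteration 1: components of {Rod} -> Nut = 1*4 = 4, Ring = 1*3 = 3.
Iteration 2: components of {Nut,Ring} -> Gear = 3*2 = 6.
Iteration 3: no further components; recursion stops.
SUM(tot_qty) = 1 + 3 + 4 + 6 = 14.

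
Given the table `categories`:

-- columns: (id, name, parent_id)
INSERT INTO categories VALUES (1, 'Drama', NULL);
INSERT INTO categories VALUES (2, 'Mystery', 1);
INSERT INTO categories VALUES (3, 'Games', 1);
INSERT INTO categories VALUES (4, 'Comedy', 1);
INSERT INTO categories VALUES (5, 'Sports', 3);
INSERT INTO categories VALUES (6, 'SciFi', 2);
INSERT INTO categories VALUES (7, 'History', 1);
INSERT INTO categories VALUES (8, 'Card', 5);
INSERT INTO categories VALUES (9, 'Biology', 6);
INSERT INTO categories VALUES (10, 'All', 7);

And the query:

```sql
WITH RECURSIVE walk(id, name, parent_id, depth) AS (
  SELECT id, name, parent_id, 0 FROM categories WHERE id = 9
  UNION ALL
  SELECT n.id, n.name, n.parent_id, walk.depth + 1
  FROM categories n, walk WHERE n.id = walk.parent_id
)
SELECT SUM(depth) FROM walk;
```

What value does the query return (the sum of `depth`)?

Base: id=9 (Biology), parent_id=6, depth 0.
Iteration 1: join on id=6 -> SciFi (id 6, parent_id=2, depth 1).
Iteration 2: join on id=2 -> Mystery (id 2, parent_id=1, depth 2).
Iteration 3: join on id=1 -> Drama (id 1, parent_id=NULL, depth 3).
Iteration 4: parent_id is NULL; no match; recursion stops.
SUM(depth) = 0 + 1 + 2 + 3 = 6.

6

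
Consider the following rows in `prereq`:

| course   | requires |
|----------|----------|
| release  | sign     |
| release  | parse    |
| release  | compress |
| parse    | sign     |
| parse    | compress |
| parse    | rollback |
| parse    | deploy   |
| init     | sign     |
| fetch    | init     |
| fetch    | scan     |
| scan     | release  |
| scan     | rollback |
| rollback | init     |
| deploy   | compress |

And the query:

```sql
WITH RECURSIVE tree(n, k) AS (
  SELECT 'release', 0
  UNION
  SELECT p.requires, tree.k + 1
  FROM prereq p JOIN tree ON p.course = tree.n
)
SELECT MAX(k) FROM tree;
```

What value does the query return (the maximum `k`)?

Base: (release, k=0).
Iteration 1: edges from {release} -> (compress, k=1), (parse, k=1), (sign, k=1).
Iteration 2: edges from {compress,parse,sign} -> (compress, k=2), (deploy, k=2), (rollback, k=2), (sign, k=2).
Iteration 3: edges from {compress,deploy,rollback,sign} -> (compress, k=3), (init, k=3).
Iteration 4: edges from {compress,init} -> (sign, k=4).
Iteration 5: no outgoing edges from {sign}; recursion stops.
k values: 0, 1, 1, 1, 2, 2, 2, 2, 3, 3, 4; the maximum is 4.

4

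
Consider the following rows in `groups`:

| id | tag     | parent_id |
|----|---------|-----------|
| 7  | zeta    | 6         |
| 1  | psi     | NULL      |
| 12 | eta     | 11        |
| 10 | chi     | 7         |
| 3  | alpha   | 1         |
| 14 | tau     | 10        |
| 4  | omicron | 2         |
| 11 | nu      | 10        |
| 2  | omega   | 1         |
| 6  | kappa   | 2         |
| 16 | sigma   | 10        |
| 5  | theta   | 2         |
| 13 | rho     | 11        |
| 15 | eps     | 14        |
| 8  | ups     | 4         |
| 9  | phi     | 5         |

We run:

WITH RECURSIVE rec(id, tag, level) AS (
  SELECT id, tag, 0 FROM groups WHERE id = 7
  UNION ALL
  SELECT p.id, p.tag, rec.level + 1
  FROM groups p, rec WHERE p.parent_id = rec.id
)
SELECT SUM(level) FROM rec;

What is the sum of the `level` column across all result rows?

Base: id=7 (zeta) at level 0.
Iteration 1: rows with parent_id in {7} -> chi (id 10, level 1).
Iteration 2: rows with parent_id in {10} -> nu (id 11, level 2), tau (id 14, level 2), sigma (id 16, level 2).
Iteration 3: rows with parent_id in {11,14,16} -> eta (id 12, level 3), rho (id 13, level 3), eps (id 15, level 3).
Iteration 4: no rows with parent_id in {12,13,15}; recursion stops.
SUM(level) = 0 + 1 + 2 + 2 + 2 + 3 + 3 + 3 = 16.

16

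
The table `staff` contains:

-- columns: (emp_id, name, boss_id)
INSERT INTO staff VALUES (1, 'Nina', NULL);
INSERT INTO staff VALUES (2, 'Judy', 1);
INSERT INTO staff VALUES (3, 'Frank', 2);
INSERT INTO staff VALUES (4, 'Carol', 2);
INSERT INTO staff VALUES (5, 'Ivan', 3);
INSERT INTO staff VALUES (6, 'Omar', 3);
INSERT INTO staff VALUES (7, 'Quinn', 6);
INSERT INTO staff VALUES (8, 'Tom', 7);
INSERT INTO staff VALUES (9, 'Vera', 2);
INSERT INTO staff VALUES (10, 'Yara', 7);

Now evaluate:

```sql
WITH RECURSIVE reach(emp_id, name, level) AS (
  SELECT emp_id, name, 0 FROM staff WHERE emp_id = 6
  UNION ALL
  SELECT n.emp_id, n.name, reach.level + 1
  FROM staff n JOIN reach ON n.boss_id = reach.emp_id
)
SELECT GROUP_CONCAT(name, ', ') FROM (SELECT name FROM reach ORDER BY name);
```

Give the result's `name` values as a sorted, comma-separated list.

Base: emp_id=6 (Omar) at level 0.
Iteration 1: rows with boss_id in {6} -> Quinn (id 7, level 1).
Iteration 2: rows with boss_id in {7} -> Tom (id 8, level 2), Yara (id 10, level 2).
Iteration 3: no rows with boss_id in {8,10}; recursion stops.

Omar, Quinn, Tom, Yara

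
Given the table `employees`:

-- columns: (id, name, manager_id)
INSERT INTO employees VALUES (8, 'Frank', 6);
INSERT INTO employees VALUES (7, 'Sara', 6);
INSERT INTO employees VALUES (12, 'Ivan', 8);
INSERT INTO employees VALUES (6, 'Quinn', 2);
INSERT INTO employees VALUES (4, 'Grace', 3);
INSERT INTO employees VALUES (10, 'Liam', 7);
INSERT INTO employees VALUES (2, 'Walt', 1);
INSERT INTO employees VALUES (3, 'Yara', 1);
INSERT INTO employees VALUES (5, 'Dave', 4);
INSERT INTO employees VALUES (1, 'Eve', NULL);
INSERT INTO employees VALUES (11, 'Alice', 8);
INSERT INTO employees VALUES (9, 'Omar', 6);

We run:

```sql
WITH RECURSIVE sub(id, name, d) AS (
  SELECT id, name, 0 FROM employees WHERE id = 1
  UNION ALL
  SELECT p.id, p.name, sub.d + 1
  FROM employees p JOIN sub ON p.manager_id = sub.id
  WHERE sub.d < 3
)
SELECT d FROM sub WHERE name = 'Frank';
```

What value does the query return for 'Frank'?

Base: id=1 (Eve) at d 0.
Iteration 1: rows with manager_id in {1} -> Walt (id 2, d 1), Yara (id 3, d 1).
Iteration 2: rows with manager_id in {2,3} -> Grace (id 4, d 2), Quinn (id 6, d 2).
Iteration 3: rows with manager_id in {4,6} -> Dave (id 5, d 3), Sara (id 7, d 3), Frank (id 8, d 3), Omar (id 9, d 3).
Iteration 4: d < 3 fails for all current rows; recursion stops.

3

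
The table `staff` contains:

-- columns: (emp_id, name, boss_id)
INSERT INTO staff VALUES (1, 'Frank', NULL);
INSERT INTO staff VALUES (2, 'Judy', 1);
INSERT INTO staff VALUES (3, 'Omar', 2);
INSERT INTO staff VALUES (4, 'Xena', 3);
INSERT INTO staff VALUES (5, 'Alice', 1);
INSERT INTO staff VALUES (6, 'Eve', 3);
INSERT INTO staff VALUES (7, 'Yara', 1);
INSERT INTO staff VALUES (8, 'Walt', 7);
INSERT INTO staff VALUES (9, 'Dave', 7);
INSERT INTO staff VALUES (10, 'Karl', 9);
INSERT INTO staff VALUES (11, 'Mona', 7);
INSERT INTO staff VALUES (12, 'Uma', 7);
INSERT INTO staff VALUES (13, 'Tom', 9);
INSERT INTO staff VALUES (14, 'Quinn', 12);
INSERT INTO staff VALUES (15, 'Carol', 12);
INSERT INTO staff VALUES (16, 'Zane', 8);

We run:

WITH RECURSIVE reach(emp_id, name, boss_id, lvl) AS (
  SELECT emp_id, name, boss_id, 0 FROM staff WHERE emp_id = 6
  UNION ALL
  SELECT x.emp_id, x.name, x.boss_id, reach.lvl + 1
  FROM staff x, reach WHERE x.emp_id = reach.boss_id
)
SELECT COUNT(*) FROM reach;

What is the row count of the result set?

4

Base: emp_id=6 (Eve), boss_id=3, lvl 0.
Iteration 1: join on emp_id=3 -> Omar (id 3, boss_id=2, lvl 1).
Iteration 2: join on emp_id=2 -> Judy (id 2, boss_id=1, lvl 2).
Iteration 3: join on emp_id=1 -> Frank (id 1, boss_id=NULL, lvl 3).
Iteration 4: boss_id is NULL; no match; recursion stops.
Total rows emitted: 4.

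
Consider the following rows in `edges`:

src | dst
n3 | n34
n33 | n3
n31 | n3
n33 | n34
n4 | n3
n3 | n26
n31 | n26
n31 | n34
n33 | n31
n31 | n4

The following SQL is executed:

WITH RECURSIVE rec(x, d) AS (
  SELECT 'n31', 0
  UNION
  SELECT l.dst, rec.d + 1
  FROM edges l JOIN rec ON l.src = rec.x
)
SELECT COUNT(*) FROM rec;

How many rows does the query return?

10

Base: (n31, d=0).
Iteration 1: edges from {n31} -> (n26, d=1), (n3, d=1), (n34, d=1), (n4, d=1).
Iteration 2: edges from {n26,n3,n34,n4} -> (n26, d=2), (n3, d=2), (n34, d=2).
Iteration 3: edges from {n26,n3,n34} -> (n26, d=3), (n34, d=3).
Iteration 4: no outgoing edges from {n26,n34}; recursion stops.
Total rows emitted: 10.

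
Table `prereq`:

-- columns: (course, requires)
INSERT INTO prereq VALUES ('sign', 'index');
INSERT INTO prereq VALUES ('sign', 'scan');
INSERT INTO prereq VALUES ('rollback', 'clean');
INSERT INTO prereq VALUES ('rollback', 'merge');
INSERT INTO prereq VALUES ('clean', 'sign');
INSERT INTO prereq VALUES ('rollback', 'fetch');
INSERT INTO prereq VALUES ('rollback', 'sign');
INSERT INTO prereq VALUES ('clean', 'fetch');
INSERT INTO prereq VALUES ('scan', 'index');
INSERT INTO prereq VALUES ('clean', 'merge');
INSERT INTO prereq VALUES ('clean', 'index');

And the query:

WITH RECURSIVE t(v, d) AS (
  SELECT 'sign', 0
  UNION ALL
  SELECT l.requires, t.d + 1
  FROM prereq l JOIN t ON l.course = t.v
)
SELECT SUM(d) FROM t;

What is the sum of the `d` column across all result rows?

4

Base: (sign, d=0).
Iteration 1: edges from {sign} -> (index, d=1), (scan, d=1).
Iteration 2: edges from {index,scan} -> (index, d=2).
Iteration 3: no outgoing edges from {index}; recursion stops.
SUM(d) = 0 + 1 + 1 + 2 = 4.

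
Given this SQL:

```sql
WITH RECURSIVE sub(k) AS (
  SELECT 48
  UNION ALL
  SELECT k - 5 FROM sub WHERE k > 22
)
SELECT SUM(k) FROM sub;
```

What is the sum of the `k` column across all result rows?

Base: k=48.
Iteration 1: 48 > 22 holds -> k = 48 - 5 = 43.
Iteration 2: 43 > 22 holds -> k = 43 - 5 = 38.
Iteration 3: 38 > 22 holds -> k = 38 - 5 = 33.
Iteration 4: 33 > 22 holds -> k = 33 - 5 = 28.
Iteration 5: 28 > 22 holds -> k = 28 - 5 = 23.
Iteration 6: 23 > 22 holds -> k = 23 - 5 = 18.
Iteration 7: 18 > 22 fails; recursion stops.
SUM(k) = 48 + 43 + 38 + 33 + 28 + 23 + 18 = 231.

231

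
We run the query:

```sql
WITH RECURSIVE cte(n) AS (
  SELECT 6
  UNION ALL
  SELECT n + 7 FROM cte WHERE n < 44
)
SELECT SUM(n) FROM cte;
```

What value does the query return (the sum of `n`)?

189

Base: n=6.
Iteration 1: 6 < 44 holds -> n = 6 + 7 = 13.
Iteration 2: 13 < 44 holds -> n = 13 + 7 = 20.
Iteration 3: 20 < 44 holds -> n = 20 + 7 = 27.
Iteration 4: 27 < 44 holds -> n = 27 + 7 = 34.
Iteration 5: 34 < 44 holds -> n = 34 + 7 = 41.
Iteration 6: 41 < 44 holds -> n = 41 + 7 = 48.
Iteration 7: 48 < 44 fails; recursion stops.
SUM(n) = 6 + 13 + 20 + 27 + 34 + 41 + 48 = 189.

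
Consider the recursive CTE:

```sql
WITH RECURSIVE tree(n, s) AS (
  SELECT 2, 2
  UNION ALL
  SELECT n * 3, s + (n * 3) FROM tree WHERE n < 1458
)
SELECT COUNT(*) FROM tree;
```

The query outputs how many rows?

Base: n=2, s=2.
Iteration 1: 2 < 1458 holds -> n = 2 * 3 = 6, s = 2 + 6 = 8.
Iteration 2: 6 < 1458 holds -> n = 6 * 3 = 18, s = 8 + 18 = 26.
Iteration 3: 18 < 1458 holds -> n = 18 * 3 = 54, s = 26 + 54 = 80.
Iteration 4: 54 < 1458 holds -> n = 54 * 3 = 162, s = 80 + 162 = 242.
Iteration 5: 162 < 1458 holds -> n = 162 * 3 = 486, s = 242 + 486 = 728.
Iteration 6: 486 < 1458 holds -> n = 486 * 3 = 1458, s = 728 + 1458 = 2186.
Iteration 7: 1458 < 1458 fails; recursion stops.
Total rows emitted: 7.

7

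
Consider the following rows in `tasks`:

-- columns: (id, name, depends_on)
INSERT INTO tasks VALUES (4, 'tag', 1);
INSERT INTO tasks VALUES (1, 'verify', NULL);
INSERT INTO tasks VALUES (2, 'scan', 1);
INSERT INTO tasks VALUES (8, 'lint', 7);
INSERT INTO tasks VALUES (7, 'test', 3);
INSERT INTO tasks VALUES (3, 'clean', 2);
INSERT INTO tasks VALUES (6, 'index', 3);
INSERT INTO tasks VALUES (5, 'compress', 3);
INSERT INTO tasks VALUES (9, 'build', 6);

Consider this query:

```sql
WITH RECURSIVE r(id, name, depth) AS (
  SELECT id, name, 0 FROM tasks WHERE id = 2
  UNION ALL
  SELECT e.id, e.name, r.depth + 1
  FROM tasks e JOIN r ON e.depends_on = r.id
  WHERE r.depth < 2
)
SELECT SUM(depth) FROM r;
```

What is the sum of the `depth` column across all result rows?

7

Base: id=2 (scan) at depth 0.
Iteration 1: rows with depends_on in {2} -> clean (id 3, depth 1).
Iteration 2: rows with depends_on in {3} -> compress (id 5, depth 2), index (id 6, depth 2), test (id 7, depth 2).
Iteration 3: depth < 2 fails for all current rows; recursion stops.
SUM(depth) = 0 + 1 + 2 + 2 + 2 = 7.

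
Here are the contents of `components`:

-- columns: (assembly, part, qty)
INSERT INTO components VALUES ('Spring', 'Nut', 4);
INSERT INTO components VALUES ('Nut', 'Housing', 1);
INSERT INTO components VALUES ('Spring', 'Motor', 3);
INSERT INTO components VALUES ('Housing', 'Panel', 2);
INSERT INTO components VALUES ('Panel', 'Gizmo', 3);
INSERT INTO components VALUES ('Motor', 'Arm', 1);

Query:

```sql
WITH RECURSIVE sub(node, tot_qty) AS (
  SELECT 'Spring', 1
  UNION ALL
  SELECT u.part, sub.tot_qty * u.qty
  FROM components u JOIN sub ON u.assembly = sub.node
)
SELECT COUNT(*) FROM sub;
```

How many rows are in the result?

7

Base: (Spring, tot_qty=1).
Iteration 1: components of {Spring} -> Motor = 1*3 = 3, Nut = 1*4 = 4.
Iteration 2: components of {Motor,Nut} -> Arm = 3*1 = 3, Housing = 4*1 = 4.
Iteration 3: components of {Arm,Housing} -> Panel = 4*2 = 8.
Iteration 4: components of {Panel} -> Gizmo = 8*3 = 24.
Iteration 5: no further components; recursion stops.
Total rows emitted: 7.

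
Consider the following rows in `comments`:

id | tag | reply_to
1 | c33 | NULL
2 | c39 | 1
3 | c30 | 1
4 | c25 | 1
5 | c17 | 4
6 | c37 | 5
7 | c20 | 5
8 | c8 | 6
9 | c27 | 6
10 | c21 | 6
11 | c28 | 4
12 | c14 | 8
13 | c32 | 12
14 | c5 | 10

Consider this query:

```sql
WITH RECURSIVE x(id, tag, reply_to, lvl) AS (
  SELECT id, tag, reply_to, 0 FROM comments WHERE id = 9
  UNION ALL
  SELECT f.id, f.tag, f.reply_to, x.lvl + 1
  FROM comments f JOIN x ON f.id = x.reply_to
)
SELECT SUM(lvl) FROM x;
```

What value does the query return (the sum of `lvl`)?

Base: id=9 (c27), reply_to=6, lvl 0.
Iteration 1: join on id=6 -> c37 (id 6, reply_to=5, lvl 1).
Iteration 2: join on id=5 -> c17 (id 5, reply_to=4, lvl 2).
Iteration 3: join on id=4 -> c25 (id 4, reply_to=1, lvl 3).
Iteration 4: join on id=1 -> c33 (id 1, reply_to=NULL, lvl 4).
Iteration 5: reply_to is NULL; no match; recursion stops.
SUM(lvl) = 0 + 1 + 2 + 3 + 4 = 10.

10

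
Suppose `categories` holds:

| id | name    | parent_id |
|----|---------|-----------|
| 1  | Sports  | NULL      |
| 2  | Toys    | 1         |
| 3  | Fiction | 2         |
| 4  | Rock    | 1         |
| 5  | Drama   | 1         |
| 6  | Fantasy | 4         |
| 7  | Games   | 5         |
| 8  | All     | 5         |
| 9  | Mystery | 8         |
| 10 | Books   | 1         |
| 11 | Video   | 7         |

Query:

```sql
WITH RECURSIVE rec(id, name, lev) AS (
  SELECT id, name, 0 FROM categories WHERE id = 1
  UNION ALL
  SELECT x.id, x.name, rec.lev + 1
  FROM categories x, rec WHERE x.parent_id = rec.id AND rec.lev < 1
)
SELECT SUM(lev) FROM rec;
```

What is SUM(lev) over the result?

Base: id=1 (Sports) at lev 0.
Iteration 1: rows with parent_id in {1} -> Toys (id 2, lev 1), Rock (id 4, lev 1), Drama (id 5, lev 1), Books (id 10, lev 1).
Iteration 2: lev < 1 fails for all current rows; recursion stops.
SUM(lev) = 0 + 1 + 1 + 1 + 1 = 4.

4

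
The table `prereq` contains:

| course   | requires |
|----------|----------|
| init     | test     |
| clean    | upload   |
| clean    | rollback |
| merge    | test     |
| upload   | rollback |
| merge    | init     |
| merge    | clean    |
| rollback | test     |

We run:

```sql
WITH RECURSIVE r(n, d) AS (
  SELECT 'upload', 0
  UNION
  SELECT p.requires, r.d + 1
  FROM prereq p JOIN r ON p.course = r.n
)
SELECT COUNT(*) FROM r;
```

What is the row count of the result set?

3

Base: (upload, d=0).
Iteration 1: edges from {upload} -> (rollback, d=1).
Iteration 2: edges from {rollback} -> (test, d=2).
Iteration 3: no outgoing edges from {test}; recursion stops.
Total rows emitted: 3.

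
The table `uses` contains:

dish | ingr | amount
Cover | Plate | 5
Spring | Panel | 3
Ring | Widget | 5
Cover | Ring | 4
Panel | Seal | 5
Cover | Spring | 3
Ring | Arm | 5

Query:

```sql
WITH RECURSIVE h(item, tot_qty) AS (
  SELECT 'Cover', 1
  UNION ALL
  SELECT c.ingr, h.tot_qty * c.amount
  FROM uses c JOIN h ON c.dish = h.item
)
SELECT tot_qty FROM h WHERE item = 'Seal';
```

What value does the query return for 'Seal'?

Base: (Cover, tot_qty=1).
Iteration 1: components of {Cover} -> Plate = 1*5 = 5, Ring = 1*4 = 4, Spring = 1*3 = 3.
Iteration 2: components of {Plate,Ring,Spring} -> Arm = 4*5 = 20, Panel = 3*3 = 9, Widget = 4*5 = 20.
Iteration 3: components of {Arm,Panel,Widget} -> Seal = 9*5 = 45.
Iteration 4: no further components; recursion stops.

45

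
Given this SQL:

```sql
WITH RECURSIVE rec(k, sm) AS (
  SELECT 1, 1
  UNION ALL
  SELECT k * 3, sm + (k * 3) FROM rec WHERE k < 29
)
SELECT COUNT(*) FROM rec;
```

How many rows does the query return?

Base: k=1, sm=1.
Iteration 1: 1 < 29 holds -> k = 1 * 3 = 3, sm = 1 + 3 = 4.
Iteration 2: 3 < 29 holds -> k = 3 * 3 = 9, sm = 4 + 9 = 13.
Iteration 3: 9 < 29 holds -> k = 9 * 3 = 27, sm = 13 + 27 = 40.
Iteration 4: 27 < 29 holds -> k = 27 * 3 = 81, sm = 40 + 81 = 121.
Iteration 5: 81 < 29 fails; recursion stops.
Total rows emitted: 5.

5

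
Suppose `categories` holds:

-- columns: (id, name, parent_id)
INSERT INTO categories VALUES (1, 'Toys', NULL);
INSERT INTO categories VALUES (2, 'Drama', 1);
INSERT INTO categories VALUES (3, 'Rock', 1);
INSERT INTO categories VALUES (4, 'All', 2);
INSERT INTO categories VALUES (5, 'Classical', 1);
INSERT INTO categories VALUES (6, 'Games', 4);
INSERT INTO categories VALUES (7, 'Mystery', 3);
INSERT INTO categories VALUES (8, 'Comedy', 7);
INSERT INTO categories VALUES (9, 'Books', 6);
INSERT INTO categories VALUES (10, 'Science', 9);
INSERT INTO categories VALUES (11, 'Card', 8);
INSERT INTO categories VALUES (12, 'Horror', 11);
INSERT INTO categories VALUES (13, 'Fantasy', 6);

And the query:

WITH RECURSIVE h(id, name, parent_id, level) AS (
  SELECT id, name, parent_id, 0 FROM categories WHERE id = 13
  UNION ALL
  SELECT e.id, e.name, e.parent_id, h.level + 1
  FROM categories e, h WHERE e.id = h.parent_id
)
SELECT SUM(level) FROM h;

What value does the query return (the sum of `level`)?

10

Base: id=13 (Fantasy), parent_id=6, level 0.
Iteration 1: join on id=6 -> Games (id 6, parent_id=4, level 1).
Iteration 2: join on id=4 -> All (id 4, parent_id=2, level 2).
Iteration 3: join on id=2 -> Drama (id 2, parent_id=1, level 3).
Iteration 4: join on id=1 -> Toys (id 1, parent_id=NULL, level 4).
Iteration 5: parent_id is NULL; no match; recursion stops.
SUM(level) = 0 + 1 + 2 + 3 + 4 = 10.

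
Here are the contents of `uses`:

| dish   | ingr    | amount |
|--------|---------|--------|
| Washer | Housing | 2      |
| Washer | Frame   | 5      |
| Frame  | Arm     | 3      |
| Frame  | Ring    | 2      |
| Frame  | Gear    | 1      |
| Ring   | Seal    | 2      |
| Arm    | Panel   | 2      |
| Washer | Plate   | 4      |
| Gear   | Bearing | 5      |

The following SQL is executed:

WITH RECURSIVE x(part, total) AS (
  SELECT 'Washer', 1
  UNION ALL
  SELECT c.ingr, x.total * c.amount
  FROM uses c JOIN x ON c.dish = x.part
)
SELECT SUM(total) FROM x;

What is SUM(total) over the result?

117

Base: (Washer, total=1).
Iteration 1: components of {Washer} -> Frame = 1*5 = 5, Housing = 1*2 = 2, Plate = 1*4 = 4.
Iteration 2: components of {Frame,Housing,Plate} -> Arm = 5*3 = 15, Gear = 5*1 = 5, Ring = 5*2 = 10.
Iteration 3: components of {Arm,Gear,Ring} -> Bearing = 5*5 = 25, Panel = 15*2 = 30, Seal = 10*2 = 20.
Iteration 4: no further components; recursion stops.
SUM(total) = 1 + 2 + 5 + 4 + 15 + 10 + 5 + 30 + 20 + 25 = 117.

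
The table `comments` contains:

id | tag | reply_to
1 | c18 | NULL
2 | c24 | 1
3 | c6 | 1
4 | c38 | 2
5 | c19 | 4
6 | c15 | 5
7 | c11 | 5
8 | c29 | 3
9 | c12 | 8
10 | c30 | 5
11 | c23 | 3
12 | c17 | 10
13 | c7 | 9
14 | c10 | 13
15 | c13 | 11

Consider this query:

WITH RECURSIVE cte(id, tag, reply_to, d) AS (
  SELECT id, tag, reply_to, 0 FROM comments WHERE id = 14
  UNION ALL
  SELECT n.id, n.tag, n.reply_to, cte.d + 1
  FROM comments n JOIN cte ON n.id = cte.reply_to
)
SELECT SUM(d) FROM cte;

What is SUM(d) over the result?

15

Base: id=14 (c10), reply_to=13, d 0.
Iteration 1: join on id=13 -> c7 (id 13, reply_to=9, d 1).
Iteration 2: join on id=9 -> c12 (id 9, reply_to=8, d 2).
Iteration 3: join on id=8 -> c29 (id 8, reply_to=3, d 3).
Iteration 4: join on id=3 -> c6 (id 3, reply_to=1, d 4).
Iteration 5: join on id=1 -> c18 (id 1, reply_to=NULL, d 5).
Iteration 6: reply_to is NULL; no match; recursion stops.
SUM(d) = 0 + 1 + 2 + 3 + 4 + 5 = 15.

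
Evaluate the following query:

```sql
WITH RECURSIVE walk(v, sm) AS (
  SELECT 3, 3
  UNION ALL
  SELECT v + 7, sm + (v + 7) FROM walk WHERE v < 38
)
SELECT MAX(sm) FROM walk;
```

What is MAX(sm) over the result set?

Base: v=3, sm=3.
Iteration 1: 3 < 38 holds -> v = 3 + 7 = 10, sm = 3 + 10 = 13.
Iteration 2: 10 < 38 holds -> v = 10 + 7 = 17, sm = 13 + 17 = 30.
Iteration 3: 17 < 38 holds -> v = 17 + 7 = 24, sm = 30 + 24 = 54.
Iteration 4: 24 < 38 holds -> v = 24 + 7 = 31, sm = 54 + 31 = 85.
Iteration 5: 31 < 38 holds -> v = 31 + 7 = 38, sm = 85 + 38 = 123.
Iteration 6: 38 < 38 fails; recursion stops.
sm values: 3, 13, 30, 54, 85, 123; the maximum is 123.

123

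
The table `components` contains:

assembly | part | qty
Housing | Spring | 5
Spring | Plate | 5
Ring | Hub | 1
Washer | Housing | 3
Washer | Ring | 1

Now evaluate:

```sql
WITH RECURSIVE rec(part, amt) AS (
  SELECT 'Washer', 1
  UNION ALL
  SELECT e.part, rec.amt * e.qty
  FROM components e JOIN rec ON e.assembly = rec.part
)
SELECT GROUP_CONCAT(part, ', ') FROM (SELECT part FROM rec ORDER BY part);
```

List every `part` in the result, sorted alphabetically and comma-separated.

Base: (Washer, amt=1).
Iteration 1: components of {Washer} -> Housing = 1*3 = 3, Ring = 1*1 = 1.
Iteration 2: components of {Housing,Ring} -> Hub = 1*1 = 1, Spring = 3*5 = 15.
Iteration 3: components of {Hub,Spring} -> Plate = 15*5 = 75.
Iteration 4: no further components; recursion stops.

Housing, Hub, Plate, Ring, Spring, Washer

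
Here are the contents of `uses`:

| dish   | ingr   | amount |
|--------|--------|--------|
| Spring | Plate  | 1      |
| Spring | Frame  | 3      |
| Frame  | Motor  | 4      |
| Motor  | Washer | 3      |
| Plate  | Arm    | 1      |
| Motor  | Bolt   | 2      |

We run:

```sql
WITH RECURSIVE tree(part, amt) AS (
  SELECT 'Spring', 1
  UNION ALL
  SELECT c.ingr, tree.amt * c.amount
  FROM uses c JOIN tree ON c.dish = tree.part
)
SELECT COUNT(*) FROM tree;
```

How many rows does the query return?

7

Base: (Spring, amt=1).
Iteration 1: components of {Spring} -> Frame = 1*3 = 3, Plate = 1*1 = 1.
Iteration 2: components of {Frame,Plate} -> Arm = 1*1 = 1, Motor = 3*4 = 12.
Iteration 3: components of {Arm,Motor} -> Bolt = 12*2 = 24, Washer = 12*3 = 36.
Iteration 4: no further components; recursion stops.
Total rows emitted: 7.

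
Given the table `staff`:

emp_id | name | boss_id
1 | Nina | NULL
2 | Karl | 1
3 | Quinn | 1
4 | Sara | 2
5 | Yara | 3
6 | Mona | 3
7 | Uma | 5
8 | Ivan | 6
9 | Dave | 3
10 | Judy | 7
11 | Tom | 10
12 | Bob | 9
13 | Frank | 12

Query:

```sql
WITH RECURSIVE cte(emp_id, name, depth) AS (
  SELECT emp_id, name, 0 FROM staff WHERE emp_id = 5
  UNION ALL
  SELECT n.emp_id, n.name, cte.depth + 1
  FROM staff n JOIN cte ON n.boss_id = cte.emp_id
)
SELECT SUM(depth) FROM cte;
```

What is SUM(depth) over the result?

6

Base: emp_id=5 (Yara) at depth 0.
Iteration 1: rows with boss_id in {5} -> Uma (id 7, depth 1).
Iteration 2: rows with boss_id in {7} -> Judy (id 10, depth 2).
Iteration 3: rows with boss_id in {10} -> Tom (id 11, depth 3).
Iteration 4: no rows with boss_id in {11}; recursion stops.
SUM(depth) = 0 + 1 + 2 + 3 = 6.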